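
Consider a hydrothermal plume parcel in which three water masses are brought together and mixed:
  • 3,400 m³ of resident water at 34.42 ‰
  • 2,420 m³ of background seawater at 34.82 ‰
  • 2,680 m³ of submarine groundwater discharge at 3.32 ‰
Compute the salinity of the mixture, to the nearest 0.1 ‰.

Salt balance:
salt = 3,400×34.42 + 2,420×34.82 + 2,680×3.32 = 117,028 + 84,264.4 + 8,897.6 = 210,190
volume = 3,400 + 2,420 + 2,680 = 8,500 m³
S = 210,190 / 8,500 = 24.728 ‰

24.7 ‰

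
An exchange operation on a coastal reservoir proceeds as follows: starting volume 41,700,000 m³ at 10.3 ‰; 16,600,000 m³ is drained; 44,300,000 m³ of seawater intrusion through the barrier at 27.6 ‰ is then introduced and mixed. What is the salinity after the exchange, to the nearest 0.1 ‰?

21.3 ‰

Remaining after removal: 25,100,000 m³ at 10.3 ‰ (salt = 258,530,000)
After addition: salt = 258,530,000 + 44,300,000×27.6 = 1,481,210,000; volume = 69,400,000 m³
S = 1,481,210,000 / 69,400,000 = 21.3431 ‰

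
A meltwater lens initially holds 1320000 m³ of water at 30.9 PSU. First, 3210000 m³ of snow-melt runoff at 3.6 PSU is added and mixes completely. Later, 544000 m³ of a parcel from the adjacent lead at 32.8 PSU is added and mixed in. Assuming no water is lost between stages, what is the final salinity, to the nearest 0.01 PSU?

Mass of salt is conserved:
Initial salt = 1,320,000×30.9 = 40,788,000
After stage 1: salt = 40,788,000 + 3,210,000×3.6 = 52,344,000; volume = 4,530,000 m³; S = 11.555 PSU
After stage 2: salt = 52,344,000 + 544,000×32.8 = 70,187,200; volume = 5,074,000 m³
S = 70,187,200 / 5,074,000 = 13.8327 PSU

13.83 PSU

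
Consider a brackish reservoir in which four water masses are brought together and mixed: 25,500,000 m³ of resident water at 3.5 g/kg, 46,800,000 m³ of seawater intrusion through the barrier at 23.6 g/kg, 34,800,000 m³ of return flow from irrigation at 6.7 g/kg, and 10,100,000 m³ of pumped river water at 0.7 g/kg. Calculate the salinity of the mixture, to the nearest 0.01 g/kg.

12.24 g/kg

Total salt / total volume:
salt = 25,500,000×3.5 + 46,800,000×23.6 + 34,800,000×6.7 + 10,100,000×0.7 = 89,250,000 + 1,104,480,000 + 233,160,000 + 7,070,000 = 1,433,960,000
volume = 25,500,000 + 46,800,000 + 34,800,000 + 10,100,000 = 117,200,000 m³
S = 1,433,960,000 / 117,200,000 = 12.2352 g/kg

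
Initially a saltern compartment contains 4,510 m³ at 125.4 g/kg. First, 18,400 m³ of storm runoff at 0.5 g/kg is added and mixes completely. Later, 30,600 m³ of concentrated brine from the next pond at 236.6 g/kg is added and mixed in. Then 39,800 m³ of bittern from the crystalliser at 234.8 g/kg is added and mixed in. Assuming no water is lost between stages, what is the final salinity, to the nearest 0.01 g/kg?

183.90 g/kg

Salt balance:
Initial salt = 4,510×125.4 = 565,554
After stage 1: salt = 565,554 + 18,400×0.5 = 574,754; volume = 22,910 m³; S = 25.087 g/kg
After stage 2: salt = 574,754 + 30,600×236.6 = 7,814,714; volume = 53,510 m³; S = 146.042 g/kg
After stage 3: salt = 7,814,714 + 39,800×234.8 = 17,159,754; volume = 93,310 m³
S = 17,159,754 / 93,310 = 183.9005 g/kg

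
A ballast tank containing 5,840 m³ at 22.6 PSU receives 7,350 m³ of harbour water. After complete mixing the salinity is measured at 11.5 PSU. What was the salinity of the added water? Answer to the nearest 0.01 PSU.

Salt balance: 5,840×22.6 + 7,350×S = 13,190×11.5
131,984 + 7,350·S = 151,685
S = (151,685 − 131,984) / 7,350 = 2.6804 PSU

2.68 PSU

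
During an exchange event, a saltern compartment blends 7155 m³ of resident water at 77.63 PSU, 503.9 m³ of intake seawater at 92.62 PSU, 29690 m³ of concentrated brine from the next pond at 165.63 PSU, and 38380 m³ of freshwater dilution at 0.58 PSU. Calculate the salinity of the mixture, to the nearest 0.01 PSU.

73.18 PSU

Mass of salt is conserved:
salt = 7,155×77.63 + 503.9×92.62 + 29,690×165.63 + 38,380×0.58 = 555,442.65 + 46,671.218 + 4,917,554.7 + 22,260.4 = 5,541,928.968
volume = 7,155 + 503.9 + 29,690 + 38,380 = 75,728.9 m³
S = 5,541,928.968 / 75,728.9 = 73.1812 PSU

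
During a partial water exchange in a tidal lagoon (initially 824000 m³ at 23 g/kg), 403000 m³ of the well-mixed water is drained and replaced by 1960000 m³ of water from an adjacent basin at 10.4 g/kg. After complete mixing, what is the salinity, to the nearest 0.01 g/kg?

12.63 g/kg

Remaining after removal: 421,000 m³ at 23 g/kg (salt = 9,683,000)
After addition: salt = 9,683,000 + 1,960,000×10.4 = 30,067,000; volume = 2,381,000 m³
S = 30,067,000 / 2,381,000 = 12.6279 g/kg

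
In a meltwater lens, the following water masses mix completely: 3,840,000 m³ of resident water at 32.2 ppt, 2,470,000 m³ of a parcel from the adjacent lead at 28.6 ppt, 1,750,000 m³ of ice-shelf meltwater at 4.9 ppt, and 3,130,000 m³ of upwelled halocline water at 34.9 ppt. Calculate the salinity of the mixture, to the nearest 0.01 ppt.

Salt balance:
salt = 3,840,000×32.2 + 2,470,000×28.6 + 1,750,000×4.9 + 3,130,000×34.9 = 123,648,000 + 70,642,000 + 8,575,000 + 109,237,000 = 312,102,000
volume = 3,840,000 + 2,470,000 + 1,750,000 + 3,130,000 = 11,190,000 m³
S = 312,102,000 / 11,190,000 = 27.8912 ppt

27.89 ppt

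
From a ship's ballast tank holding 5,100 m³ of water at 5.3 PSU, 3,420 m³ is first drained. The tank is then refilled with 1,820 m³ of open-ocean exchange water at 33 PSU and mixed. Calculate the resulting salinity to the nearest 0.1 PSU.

Remaining after removal: 1,680 m³ at 5.3 PSU (salt = 8,904)
After addition: salt = 8,904 + 1,820×33 = 68,964; volume = 3,500 m³
S = 68,964 / 3,500 = 19.704 PSU

19.7 PSU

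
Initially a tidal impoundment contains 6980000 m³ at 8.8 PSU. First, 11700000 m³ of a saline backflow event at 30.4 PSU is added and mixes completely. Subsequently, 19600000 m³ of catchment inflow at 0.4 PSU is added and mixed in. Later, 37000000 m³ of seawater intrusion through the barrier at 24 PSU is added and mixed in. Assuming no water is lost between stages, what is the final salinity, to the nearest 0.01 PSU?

17.44 PSU

Mass of salt is conserved:
Initial salt = 6,980,000×8.8 = 61,424,000
After stage 1: salt = 61,424,000 + 11,700,000×30.4 = 417,104,000; volume = 18,680,000 m³; S = 22.329 PSU
After stage 2: salt = 417,104,000 + 19,600,000×0.4 = 424,944,000; volume = 38,280,000 m³; S = 11.101 PSU
After stage 3: salt = 424,944,000 + 37,000,000×24 = 1,312,944,000; volume = 75,280,000 m³
S = 1,312,944,000 / 75,280,000 = 17.4408 PSU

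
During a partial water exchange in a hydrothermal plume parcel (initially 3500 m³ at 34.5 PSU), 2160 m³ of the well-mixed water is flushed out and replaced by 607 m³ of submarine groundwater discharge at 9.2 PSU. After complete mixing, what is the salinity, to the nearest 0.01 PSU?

26.61 PSU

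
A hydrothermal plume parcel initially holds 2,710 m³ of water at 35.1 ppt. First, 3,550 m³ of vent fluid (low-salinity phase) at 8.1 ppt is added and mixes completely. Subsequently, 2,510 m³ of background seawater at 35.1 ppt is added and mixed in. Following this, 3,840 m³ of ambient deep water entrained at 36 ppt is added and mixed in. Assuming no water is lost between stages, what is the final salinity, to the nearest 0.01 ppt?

27.77 ppt

Conserving salt mass:
Initial salt = 2,710×35.1 = 95,121
After stage 1: salt = 95,121 + 3,550×8.1 = 123,876; volume = 6,260 m³; S = 19.788 ppt
After stage 2: salt = 123,876 + 2,510×35.1 = 211,977; volume = 8,770 m³; S = 24.171 ppt
After stage 3: salt = 211,977 + 3,840×36 = 350,217; volume = 12,610 m³
S = 350,217 / 12,610 = 27.773 ppt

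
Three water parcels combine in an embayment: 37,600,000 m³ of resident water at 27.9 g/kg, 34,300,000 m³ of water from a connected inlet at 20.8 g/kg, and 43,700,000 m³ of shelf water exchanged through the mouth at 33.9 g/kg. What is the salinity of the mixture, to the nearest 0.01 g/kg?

28.06 g/kg

By conservation of dissolved salt,
salt = 37,600,000×27.9 + 34,300,000×20.8 + 43,700,000×33.9 = 1,049,040,000 + 713,440,000 + 1,481,430,000 = 3,243,910,000
volume = 37,600,000 + 34,300,000 + 43,700,000 = 115,600,000 m³
S = 3,243,910,000 / 115,600,000 = 28.0615 g/kg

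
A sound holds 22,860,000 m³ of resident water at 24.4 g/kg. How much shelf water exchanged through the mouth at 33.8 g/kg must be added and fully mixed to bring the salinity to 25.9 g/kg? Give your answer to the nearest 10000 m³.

4340000 m³

Salt balance: 22,860,000×24.4 + V×33.8 = (22,860,000+V)×25.9
557,784,000 + 33.8V = 592,074,000 + 25.9V
34,290,000 = 7.9V
V = 4,340,506.33 m³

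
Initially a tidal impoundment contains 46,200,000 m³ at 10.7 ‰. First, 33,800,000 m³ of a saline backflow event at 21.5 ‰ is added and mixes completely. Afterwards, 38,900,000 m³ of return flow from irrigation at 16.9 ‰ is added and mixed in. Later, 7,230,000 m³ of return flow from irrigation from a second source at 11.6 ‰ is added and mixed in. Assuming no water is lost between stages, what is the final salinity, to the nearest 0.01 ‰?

Weighted by volume,
Initial salt = 46,200,000×10.7 = 494,340,000
After stage 1: salt = 494,340,000 + 33,800,000×21.5 = 1,221,040,000; volume = 80,000,000 m³; S = 15.263 ‰
After stage 2: salt = 1,221,040,000 + 38,900,000×16.9 = 1,878,450,000; volume = 118,900,000 m³; S = 15.799 ‰
After stage 3: salt = 1,878,450,000 + 7,230,000×11.6 = 1,962,318,000; volume = 126,130,000 m³
S = 1,962,318,000 / 126,130,000 = 15.5579 ‰

15.56 ‰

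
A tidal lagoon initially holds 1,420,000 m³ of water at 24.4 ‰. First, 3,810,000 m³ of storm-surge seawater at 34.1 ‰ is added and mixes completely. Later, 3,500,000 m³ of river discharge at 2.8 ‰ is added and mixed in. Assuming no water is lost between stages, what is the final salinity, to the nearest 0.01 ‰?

Total salt / total volume:
Initial salt = 1,420,000×24.4 = 34,648,000
After stage 1: salt = 34,648,000 + 3,810,000×34.1 = 164,569,000; volume = 5,230,000 m³; S = 31.466 ‰
After stage 2: salt = 164,569,000 + 3,500,000×2.8 = 174,369,000; volume = 8,730,000 m³
S = 174,369,000 / 8,730,000 = 19.9735 ‰

19.97 ‰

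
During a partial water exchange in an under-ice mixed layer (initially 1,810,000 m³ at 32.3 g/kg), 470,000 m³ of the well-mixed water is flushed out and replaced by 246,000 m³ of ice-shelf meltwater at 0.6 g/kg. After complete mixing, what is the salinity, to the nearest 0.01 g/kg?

27.38 g/kg

Remaining after removal: 1,340,000 m³ at 32.3 g/kg (salt = 43,282,000)
After addition: salt = 43,282,000 + 246,000×0.6 = 43,429,600; volume = 1,586,000 m³
S = 43,429,600 / 1,586,000 = 27.3831 g/kg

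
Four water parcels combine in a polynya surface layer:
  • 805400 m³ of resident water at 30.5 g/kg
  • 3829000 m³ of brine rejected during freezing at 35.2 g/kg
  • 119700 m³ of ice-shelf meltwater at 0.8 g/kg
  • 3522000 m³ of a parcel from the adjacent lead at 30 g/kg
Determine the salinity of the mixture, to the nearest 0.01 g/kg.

32.03 g/kg

Weighted by volume,
salt = 805,400×30.5 + 3,829,000×35.2 + 119,700×0.8 + 3,522,000×30 = 24,564,700 + 134,780,800 + 95,760 + 105,660,000 = 265,101,260
volume = 805,400 + 3,829,000 + 119,700 + 3,522,000 = 8,276,100 m³
S = 265,101,260 / 8,276,100 = 32.0321 g/kg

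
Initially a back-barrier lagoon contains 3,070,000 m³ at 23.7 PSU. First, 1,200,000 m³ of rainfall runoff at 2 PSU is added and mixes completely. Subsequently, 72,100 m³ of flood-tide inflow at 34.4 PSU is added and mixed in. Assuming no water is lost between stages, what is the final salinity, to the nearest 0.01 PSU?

17.88 PSU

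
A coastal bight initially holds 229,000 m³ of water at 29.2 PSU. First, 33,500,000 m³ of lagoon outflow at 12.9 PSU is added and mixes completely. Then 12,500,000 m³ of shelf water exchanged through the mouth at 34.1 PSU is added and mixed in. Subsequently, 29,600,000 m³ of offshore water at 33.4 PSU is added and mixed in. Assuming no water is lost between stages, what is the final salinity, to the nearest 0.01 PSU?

24.45 PSU

Total salt / total volume:
Initial salt = 229,000×29.2 = 6,686,800
After stage 1: salt = 6,686,800 + 33,500,000×12.9 = 438,836,800; volume = 33,729,000 m³; S = 13.011 PSU
After stage 2: salt = 438,836,800 + 12,500,000×34.1 = 865,086,800; volume = 46,229,000 m³; S = 18.713 PSU
After stage 3: salt = 865,086,800 + 29,600,000×33.4 = 1,853,726,800; volume = 75,829,000 m³
S = 1,853,726,800 / 75,829,000 = 24.4461 PSU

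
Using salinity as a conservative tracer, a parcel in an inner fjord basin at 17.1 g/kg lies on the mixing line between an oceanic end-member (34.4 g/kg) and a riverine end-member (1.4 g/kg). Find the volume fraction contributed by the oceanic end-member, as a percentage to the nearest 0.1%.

Let g be the oceanic fraction. Salt balance per unit volume:
g×34.4 + (1−g)×1.4 = 17.1
g = (17.1 − 1.4) / (34.4 − 1.4) = 15.7/33 = 0.4758

47.6%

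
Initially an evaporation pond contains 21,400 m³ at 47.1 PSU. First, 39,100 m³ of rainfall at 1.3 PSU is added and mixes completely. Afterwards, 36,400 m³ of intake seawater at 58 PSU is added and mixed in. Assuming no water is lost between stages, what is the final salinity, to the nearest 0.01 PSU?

32.71 PSU

Salt balance:
Initial salt = 21,400×47.1 = 1,007,940
After stage 1: salt = 1,007,940 + 39,100×1.3 = 1,058,770; volume = 60,500 m³; S = 17.5 PSU
After stage 2: salt = 1,058,770 + 36,400×58 = 3,169,970; volume = 96,900 m³
S = 3,169,970 / 96,900 = 32.7138 PSU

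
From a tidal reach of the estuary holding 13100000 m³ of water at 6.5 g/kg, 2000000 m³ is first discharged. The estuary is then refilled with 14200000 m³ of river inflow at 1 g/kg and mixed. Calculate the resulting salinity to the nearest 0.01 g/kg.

Remaining after removal: 11,100,000 m³ at 6.5 g/kg (salt = 72,150,000)
After addition: salt = 72,150,000 + 14,200,000×1 = 86,350,000; volume = 25,300,000 m³
S = 86,350,000 / 25,300,000 = 3.413 g/kg

3.41 g/kg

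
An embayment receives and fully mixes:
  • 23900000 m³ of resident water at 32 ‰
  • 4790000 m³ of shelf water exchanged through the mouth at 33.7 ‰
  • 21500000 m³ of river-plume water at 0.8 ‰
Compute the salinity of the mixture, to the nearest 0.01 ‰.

18.80 ‰

Conserving salt mass:
salt = 23,900,000×32 + 4,790,000×33.7 + 21,500,000×0.8 = 764,800,000 + 161,423,000 + 17,200,000 = 943,423,000
volume = 23,900,000 + 4,790,000 + 21,500,000 = 50,190,000 m³
S = 943,423,000 / 50,190,000 = 18.797 ‰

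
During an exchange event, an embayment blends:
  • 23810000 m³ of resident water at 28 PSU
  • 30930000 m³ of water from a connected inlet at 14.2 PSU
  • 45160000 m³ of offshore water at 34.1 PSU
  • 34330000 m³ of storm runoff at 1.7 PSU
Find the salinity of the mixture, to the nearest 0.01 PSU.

20.15 PSU

Mass of salt is conserved:
salt = 23,810,000×28 + 30,930,000×14.2 + 45,160,000×34.1 + 34,330,000×1.7 = 666,680,000 + 439,206,000 + 1,539,956,000 + 58,361,000 = 2,704,203,000
volume = 23,810,000 + 30,930,000 + 45,160,000 + 34,330,000 = 134,230,000 m³
S = 2,704,203,000 / 134,230,000 = 20.146 PSU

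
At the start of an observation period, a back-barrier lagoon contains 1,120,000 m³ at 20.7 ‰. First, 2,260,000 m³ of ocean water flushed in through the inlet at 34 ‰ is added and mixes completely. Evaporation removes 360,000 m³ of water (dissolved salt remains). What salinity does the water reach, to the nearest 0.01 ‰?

After mixing: salt = 1,120,000×20.7 + 2,260,000×34 = 100,024,000; volume = 3,380,000 m³
After evaporation: salt unchanged = 100,024,000; volume = 3,380,000 − 360,000 = 3,020,000 m³
S = 100,024,000 / 3,020,000 = 33.1205 ‰

33.12 ‰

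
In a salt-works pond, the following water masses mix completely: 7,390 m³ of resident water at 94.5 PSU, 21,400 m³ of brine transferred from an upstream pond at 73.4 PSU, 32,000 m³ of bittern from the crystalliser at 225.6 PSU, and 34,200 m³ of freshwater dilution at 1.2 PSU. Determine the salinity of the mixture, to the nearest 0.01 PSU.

100.32 PSU

Conserving salt mass:
salt = 7,390×94.5 + 21,400×73.4 + 32,000×225.6 + 34,200×1.2 = 698,355 + 1,570,760 + 7,219,200 + 41,040 = 9,529,355
volume = 7,390 + 21,400 + 32,000 + 34,200 = 94,990 m³
S = 9,529,355 / 94,990 = 100.3196 PSU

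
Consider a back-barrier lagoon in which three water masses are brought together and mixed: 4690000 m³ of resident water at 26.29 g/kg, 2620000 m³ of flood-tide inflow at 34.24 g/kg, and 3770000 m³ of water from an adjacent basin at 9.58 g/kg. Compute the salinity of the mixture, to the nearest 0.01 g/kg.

Mass of salt is conserved:
salt = 4,690,000×26.29 + 2,620,000×34.24 + 3,770,000×9.58 = 123,300,100 + 89,708,800 + 36,116,600 = 249,125,500
volume = 4,690,000 + 2,620,000 + 3,770,000 = 11,080,000 m³
S = 249,125,500 / 11,080,000 = 22.4843 g/kg

22.48 g/kg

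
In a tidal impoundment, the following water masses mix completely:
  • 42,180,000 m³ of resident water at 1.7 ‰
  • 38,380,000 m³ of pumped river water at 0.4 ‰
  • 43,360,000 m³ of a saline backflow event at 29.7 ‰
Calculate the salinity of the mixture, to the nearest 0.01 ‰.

Salt balance:
salt = 42,180,000×1.7 + 38,380,000×0.4 + 43,360,000×29.7 = 71,706,000 + 15,352,000 + 1,287,792,000 = 1,374,850,000
volume = 42,180,000 + 38,380,000 + 43,360,000 = 123,920,000 m³
S = 1,374,850,000 / 123,920,000 = 11.0947 ‰

11.09 ‰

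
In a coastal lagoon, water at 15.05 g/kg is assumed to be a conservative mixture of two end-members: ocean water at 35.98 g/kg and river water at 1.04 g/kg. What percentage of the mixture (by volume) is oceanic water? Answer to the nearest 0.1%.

40.1%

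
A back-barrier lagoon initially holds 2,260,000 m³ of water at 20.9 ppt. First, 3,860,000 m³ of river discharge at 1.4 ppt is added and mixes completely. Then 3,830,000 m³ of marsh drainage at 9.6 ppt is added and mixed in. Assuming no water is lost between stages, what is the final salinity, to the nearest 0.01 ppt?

Mass of salt is conserved:
Initial salt = 2,260,000×20.9 = 47,234,000
After stage 1: salt = 47,234,000 + 3,860,000×1.4 = 52,638,000; volume = 6,120,000 m³; S = 8.601 ppt
After stage 2: salt = 52,638,000 + 3,830,000×9.6 = 89,406,000; volume = 9,950,000 m³
S = 89,406,000 / 9,950,000 = 8.9855 ppt

8.99 ppt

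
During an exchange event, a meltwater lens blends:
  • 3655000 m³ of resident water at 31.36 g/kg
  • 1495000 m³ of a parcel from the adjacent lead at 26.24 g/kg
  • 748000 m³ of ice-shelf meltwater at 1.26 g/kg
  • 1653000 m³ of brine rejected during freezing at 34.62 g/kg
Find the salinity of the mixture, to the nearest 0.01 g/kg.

28.08 g/kg

Mass of salt is conserved:
salt = 3,655,000×31.36 + 1,495,000×26.24 + 748,000×1.26 + 1,653,000×34.62 = 114,620,800 + 39,228,800 + 942,480 + 57,226,860 = 212,018,940
volume = 3,655,000 + 1,495,000 + 748,000 + 1,653,000 = 7,551,000 m³
S = 212,018,940 / 7,551,000 = 28.0783 g/kg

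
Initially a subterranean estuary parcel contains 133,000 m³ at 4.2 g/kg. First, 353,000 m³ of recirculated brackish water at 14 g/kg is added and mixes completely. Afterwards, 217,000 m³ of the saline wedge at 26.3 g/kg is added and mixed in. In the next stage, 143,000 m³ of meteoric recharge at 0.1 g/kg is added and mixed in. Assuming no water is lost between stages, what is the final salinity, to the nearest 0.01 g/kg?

Weighted by volume,
Initial salt = 133,000×4.2 = 558,600
After stage 1: salt = 558,600 + 353,000×14 = 5,500,600; volume = 486,000 m³; S = 11.318 g/kg
After stage 2: salt = 5,500,600 + 217,000×26.3 = 11,207,700; volume = 703,000 m³; S = 15.943 g/kg
After stage 3: salt = 11,207,700 + 143,000×0.1 = 11,222,000; volume = 846,000 m³
S = 11,222,000 / 846,000 = 13.2648 g/kg

13.26 g/kg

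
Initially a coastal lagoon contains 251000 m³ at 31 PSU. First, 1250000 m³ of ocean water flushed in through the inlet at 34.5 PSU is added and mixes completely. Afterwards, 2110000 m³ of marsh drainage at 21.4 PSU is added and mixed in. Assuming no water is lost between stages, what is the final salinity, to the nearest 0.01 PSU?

26.60 PSU

Total salt / total volume:
Initial salt = 251,000×31 = 7,781,000
After stage 1: salt = 7,781,000 + 1,250,000×34.5 = 50,906,000; volume = 1,501,000 m³; S = 33.915 PSU
After stage 2: salt = 50,906,000 + 2,110,000×21.4 = 96,060,000; volume = 3,611,000 m³
S = 96,060,000 / 3,611,000 = 26.602 PSU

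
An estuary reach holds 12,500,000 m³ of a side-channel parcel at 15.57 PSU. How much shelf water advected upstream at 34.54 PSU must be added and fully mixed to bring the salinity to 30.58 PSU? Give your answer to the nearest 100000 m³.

47400000 m³

Salt balance: 12,500,000×15.57 + V×34.54 = (12,500,000+V)×30.58
194,625,000 + 34.54V = 382,250,000 + 30.58V
187,625,000 = 3.96V
V = 47,380,050.51 m³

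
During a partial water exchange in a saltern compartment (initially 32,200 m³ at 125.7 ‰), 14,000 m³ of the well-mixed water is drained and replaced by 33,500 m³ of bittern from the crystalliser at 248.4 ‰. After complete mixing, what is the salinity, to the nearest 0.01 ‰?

Remaining after removal: 18,200 m³ at 125.7 ‰ (salt = 2,287,740)
After addition: salt = 2,287,740 + 33,500×248.4 = 10,609,140; volume = 51,700 m³
S = 10,609,140 / 51,700 = 205.2058 ‰

205.21 ‰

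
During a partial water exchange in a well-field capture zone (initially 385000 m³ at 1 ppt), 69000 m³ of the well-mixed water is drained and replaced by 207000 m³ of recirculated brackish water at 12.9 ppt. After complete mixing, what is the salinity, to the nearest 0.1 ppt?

Remaining after removal: 316,000 m³ at 1 ppt (salt = 316,000)
After addition: salt = 316,000 + 207,000×12.9 = 2,986,300; volume = 523,000 m³
S = 2,986,300 / 523,000 = 5.7099 ppt

5.7 ppt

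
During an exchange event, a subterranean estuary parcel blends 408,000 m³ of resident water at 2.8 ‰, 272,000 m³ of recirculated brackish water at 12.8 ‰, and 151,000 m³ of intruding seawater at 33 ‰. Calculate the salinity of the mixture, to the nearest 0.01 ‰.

11.56 ‰

By conservation of dissolved salt,
salt = 408,000×2.8 + 272,000×12.8 + 151,000×33 = 1,142,400 + 3,481,600 + 4,983,000 = 9,607,000
volume = 408,000 + 272,000 + 151,000 = 831,000 m³
S = 9,607,000 / 831,000 = 11.5608 ‰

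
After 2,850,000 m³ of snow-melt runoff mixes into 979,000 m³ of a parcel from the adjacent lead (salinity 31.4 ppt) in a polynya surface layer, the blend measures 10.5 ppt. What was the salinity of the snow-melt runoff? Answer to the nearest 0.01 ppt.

Salt balance: 979,000×31.4 + 2,850,000×S = 3,829,000×10.5
30,740,600 + 2,850,000·S = 40,204,500
S = (40,204,500 − 30,740,600) / 2,850,000 = 3.3207 ppt

3.32 ppt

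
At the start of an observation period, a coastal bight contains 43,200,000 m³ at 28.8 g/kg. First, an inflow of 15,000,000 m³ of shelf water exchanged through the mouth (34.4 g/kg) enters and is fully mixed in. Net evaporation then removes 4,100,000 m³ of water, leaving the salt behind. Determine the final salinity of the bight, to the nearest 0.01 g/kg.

32.54 g/kg

After mixing: salt = 43,200,000×28.8 + 15,000,000×34.4 = 1,760,160,000; volume = 58,200,000 m³
After evaporation: salt unchanged = 1,760,160,000; volume = 58,200,000 − 4,100,000 = 54,100,000 m³
S = 1,760,160,000 / 54,100,000 = 32.5353 g/kg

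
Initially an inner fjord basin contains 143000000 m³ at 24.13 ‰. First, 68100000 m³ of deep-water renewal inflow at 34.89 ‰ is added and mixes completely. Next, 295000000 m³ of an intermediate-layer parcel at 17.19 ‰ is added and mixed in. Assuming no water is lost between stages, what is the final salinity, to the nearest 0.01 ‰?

Mass of salt is conserved:
Initial salt = 143,000,000×24.13 = 3,450,590,000
After stage 1: salt = 3,450,590,000 + 68,100,000×34.89 = 5,826,599,000; volume = 211,100,000 m³; S = 27.601 ‰
After stage 2: salt = 5,826,599,000 + 295,000,000×17.19 = 10,897,649,000; volume = 506,100,000 m³
S = 10,897,649,000 / 506,100,000 = 21.5326 ‰

21.53 ‰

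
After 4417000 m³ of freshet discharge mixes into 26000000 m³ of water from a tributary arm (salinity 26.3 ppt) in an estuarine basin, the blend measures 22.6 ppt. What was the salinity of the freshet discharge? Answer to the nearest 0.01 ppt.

Salt balance: 26,000,000×26.3 + 4,417,000×S = 30,417,000×22.6
683,800,000 + 4,417,000·S = 687,424,200
S = (687,424,200 − 683,800,000) / 4,417,000 = 0.8205 ppt

0.82 ppt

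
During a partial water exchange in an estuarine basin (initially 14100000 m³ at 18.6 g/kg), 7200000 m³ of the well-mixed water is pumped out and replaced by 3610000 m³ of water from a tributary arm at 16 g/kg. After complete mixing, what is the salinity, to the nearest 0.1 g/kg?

Remaining after removal: 6,900,000 m³ at 18.6 g/kg (salt = 128,340,000)
After addition: salt = 128,340,000 + 3,610,000×16 = 186,100,000; volume = 10,510,000 m³
S = 186,100,000 / 10,510,000 = 17.7069 g/kg

17.7 g/kg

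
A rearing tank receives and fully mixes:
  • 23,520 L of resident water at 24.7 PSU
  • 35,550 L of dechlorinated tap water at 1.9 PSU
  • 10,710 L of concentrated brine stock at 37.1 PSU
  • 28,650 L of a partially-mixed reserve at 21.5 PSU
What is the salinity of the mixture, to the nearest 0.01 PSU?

16.88 PSU

Mass of salt is conserved:
salt = 23,520×24.7 + 35,550×1.9 + 10,710×37.1 + 28,650×21.5 = 580,944 + 67,545 + 397,341 + 615,975 = 1,661,805
volume = 23,520 + 35,550 + 10,710 + 28,650 = 98,430 L
S = 1,661,805 / 98,430 = 16.8831 PSU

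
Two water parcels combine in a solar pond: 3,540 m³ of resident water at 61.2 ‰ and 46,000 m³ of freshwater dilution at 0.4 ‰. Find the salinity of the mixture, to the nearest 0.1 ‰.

Salt balance:
salt = 3,540×61.2 + 46,000×0.4 = 216,648 + 18,400 = 235,048
volume = 3,540 + 46,000 = 49,540 m³
S = 235,048 / 49,540 = 4.745 ‰

4.7 ‰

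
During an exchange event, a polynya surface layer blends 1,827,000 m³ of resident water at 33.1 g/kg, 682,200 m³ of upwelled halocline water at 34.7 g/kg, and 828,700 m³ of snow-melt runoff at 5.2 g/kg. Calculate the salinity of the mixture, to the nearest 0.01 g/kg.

26.50 g/kg

Conserving salt mass:
salt = 1,827,000×33.1 + 682,200×34.7 + 828,700×5.2 = 60,473,700 + 23,672,340 + 4,309,240 = 88,455,280
volume = 1,827,000 + 682,200 + 828,700 = 3,337,900 m³
S = 88,455,280 / 3,337,900 = 26.5003 g/kg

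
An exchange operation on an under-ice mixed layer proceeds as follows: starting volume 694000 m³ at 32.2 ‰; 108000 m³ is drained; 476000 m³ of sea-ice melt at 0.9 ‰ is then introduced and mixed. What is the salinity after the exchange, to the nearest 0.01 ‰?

Remaining after removal: 586,000 m³ at 32.2 ‰ (salt = 18,869,200)
After addition: salt = 18,869,200 + 476,000×0.9 = 19,297,600; volume = 1,062,000 m³
S = 19,297,600 / 1,062,000 = 18.171 ‰

18.17 ‰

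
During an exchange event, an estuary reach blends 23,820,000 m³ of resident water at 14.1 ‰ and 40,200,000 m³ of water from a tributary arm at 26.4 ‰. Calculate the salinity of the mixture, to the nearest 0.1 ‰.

Weighted by volume,
salt = 23,820,000×14.1 + 40,200,000×26.4 = 335,862,000 + 1,061,280,000 = 1,397,142,000
volume = 23,820,000 + 40,200,000 = 64,020,000 m³
S = 1,397,142,000 / 64,020,000 = 21.824 ‰

21.8 ‰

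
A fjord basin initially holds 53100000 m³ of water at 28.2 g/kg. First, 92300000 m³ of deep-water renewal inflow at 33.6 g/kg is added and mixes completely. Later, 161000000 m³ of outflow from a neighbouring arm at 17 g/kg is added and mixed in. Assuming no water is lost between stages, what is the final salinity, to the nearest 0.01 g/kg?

By conservation of dissolved salt,
Initial salt = 53,100,000×28.2 = 1,497,420,000
After stage 1: salt = 1,497,420,000 + 92,300,000×33.6 = 4,598,700,000; volume = 145,400,000 m³; S = 31.628 g/kg
After stage 2: salt = 4,598,700,000 + 161,000,000×17 = 7,335,700,000; volume = 306,400,000 m³
S = 7,335,700,000 / 306,400,000 = 23.9416 g/kg

23.94 g/kg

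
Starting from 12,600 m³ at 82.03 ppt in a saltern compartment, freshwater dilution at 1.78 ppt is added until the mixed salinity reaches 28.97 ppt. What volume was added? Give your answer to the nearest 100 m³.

24600 m³

Salt balance: 12,600×82.03 + V×1.78 = (12,600+V)×28.97
1,033,578 + 1.78V = 365,022 + 28.97V
668,556 = 27.19V
V = 24,588.3 m³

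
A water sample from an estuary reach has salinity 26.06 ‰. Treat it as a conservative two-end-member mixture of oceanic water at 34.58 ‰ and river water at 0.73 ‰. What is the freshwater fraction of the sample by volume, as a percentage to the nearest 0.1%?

Let f be the freshwater fraction. Salt balance per unit volume:
f×0.73 + (1−f)×34.58 = 26.06
f = (34.58 − 26.06) / (34.58 − 0.73) = 8.52/33.85 = 0.2517

25.2%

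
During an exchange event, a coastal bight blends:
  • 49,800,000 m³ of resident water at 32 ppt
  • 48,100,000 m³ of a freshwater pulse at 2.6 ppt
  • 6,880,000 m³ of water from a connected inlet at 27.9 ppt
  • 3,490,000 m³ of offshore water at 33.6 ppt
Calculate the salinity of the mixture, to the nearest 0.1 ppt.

18.7 ppt

Weighted by volume,
salt = 49,800,000×32 + 48,100,000×2.6 + 6,880,000×27.9 + 3,490,000×33.6 = 1,593,600,000 + 125,060,000 + 191,952,000 + 117,264,000 = 2,027,876,000
volume = 49,800,000 + 48,100,000 + 6,880,000 + 3,490,000 = 108,270,000 m³
S = 2,027,876,000 / 108,270,000 = 18.73 ppt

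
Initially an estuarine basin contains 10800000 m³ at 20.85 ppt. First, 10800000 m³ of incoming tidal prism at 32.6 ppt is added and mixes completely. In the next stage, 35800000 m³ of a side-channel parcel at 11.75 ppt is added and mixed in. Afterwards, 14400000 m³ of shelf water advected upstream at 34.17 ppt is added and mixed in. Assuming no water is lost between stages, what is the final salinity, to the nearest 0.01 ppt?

20.75 ppt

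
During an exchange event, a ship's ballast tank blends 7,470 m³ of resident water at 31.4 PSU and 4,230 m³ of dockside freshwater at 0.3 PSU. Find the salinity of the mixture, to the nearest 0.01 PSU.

20.16 PSU

Salt balance:
salt = 7,470×31.4 + 4,230×0.3 = 234,558 + 1,269 = 235,827
volume = 7,470 + 4,230 = 11,700 m³
S = 235,827 / 11,700 = 20.1562 PSU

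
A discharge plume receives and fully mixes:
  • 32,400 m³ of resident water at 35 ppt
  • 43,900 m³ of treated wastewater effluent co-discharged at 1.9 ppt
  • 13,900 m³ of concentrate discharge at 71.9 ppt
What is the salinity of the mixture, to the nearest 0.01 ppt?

24.58 ppt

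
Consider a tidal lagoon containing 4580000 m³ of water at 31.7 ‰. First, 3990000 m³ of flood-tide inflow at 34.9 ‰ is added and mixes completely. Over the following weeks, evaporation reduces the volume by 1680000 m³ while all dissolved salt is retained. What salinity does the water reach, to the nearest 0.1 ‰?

After mixing: salt = 4,580,000×31.7 + 3,990,000×34.9 = 284,437,000; volume = 8,570,000 m³
After evaporation: salt unchanged = 284,437,000; volume = 8,570,000 − 1,680,000 = 6,890,000 m³
S = 284,437,000 / 6,890,000 = 41.2826 ‰

41.3 ‰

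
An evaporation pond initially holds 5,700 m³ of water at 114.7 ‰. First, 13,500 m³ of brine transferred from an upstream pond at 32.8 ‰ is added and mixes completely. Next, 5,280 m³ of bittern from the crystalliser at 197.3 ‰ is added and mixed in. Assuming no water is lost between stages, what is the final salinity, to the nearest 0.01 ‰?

87.35 ‰

Salt balance:
Initial salt = 5,700×114.7 = 653,790
After stage 1: salt = 653,790 + 13,500×32.8 = 1,096,590; volume = 19,200 m³; S = 57.114 ‰
After stage 2: salt = 1,096,590 + 5,280×197.3 = 2,138,334; volume = 24,480 m³
S = 2,138,334 / 24,480 = 87.3502 ‰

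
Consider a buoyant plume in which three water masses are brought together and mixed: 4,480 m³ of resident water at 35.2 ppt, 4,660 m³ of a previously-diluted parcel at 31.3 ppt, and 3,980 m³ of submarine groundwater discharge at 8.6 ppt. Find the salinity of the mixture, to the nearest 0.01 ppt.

Salt balance:
salt = 4,480×35.2 + 4,660×31.3 + 3,980×8.6 = 157,696 + 145,858 + 34,228 = 337,782
volume = 4,480 + 4,660 + 3,980 = 13,120 m³
S = 337,782 / 13,120 = 25.7456 ppt

25.75 ppt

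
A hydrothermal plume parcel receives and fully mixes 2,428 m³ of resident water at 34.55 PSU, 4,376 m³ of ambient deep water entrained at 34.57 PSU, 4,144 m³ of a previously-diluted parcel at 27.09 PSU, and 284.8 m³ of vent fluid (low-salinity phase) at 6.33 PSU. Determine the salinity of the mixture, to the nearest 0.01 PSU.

Salt balance:
salt = 2,428×34.55 + 4,376×34.57 + 4,144×27.09 + 284.8×6.33 = 83,887.4 + 151,278.32 + 112,260.96 + 1,802.784 = 349,229.464
volume = 2,428 + 4,376 + 4,144 + 284.8 = 11,232.8 m³
S = 349,229.464 / 11,232.8 = 31.0902 PSU

31.09 PSU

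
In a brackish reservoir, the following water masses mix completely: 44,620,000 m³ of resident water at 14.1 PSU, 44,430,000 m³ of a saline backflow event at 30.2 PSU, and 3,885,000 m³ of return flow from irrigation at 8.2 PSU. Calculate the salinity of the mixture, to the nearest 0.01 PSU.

21.55 PSU

Weighted by volume,
salt = 44,620,000×14.1 + 44,430,000×30.2 + 3,885,000×8.2 = 629,142,000 + 1,341,786,000 + 31,857,000 = 2,002,785,000
volume = 44,620,000 + 44,430,000 + 3,885,000 = 92,935,000 m³
S = 2,002,785,000 / 92,935,000 = 21.5504 PSU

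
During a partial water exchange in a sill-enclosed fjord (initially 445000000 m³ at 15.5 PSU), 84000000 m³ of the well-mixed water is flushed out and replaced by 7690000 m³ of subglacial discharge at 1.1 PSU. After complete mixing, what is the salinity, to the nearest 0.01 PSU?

Remaining after removal: 361,000,000 m³ at 15.5 PSU (salt = 5,595,500,000)
After addition: salt = 5,595,500,000 + 7,690,000×1.1 = 5,603,959,000; volume = 368,690,000 m³
S = 5,603,959,000 / 368,690,000 = 15.1997 PSU

15.20 PSU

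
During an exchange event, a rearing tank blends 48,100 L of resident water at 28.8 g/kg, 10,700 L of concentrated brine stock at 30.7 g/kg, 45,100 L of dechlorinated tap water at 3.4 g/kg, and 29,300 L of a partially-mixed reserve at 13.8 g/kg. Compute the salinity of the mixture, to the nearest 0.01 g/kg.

17.05 g/kg

Salt balance:
salt = 48,100×28.8 + 10,700×30.7 + 45,100×3.4 + 29,300×13.8 = 1,385,280 + 328,490 + 153,340 + 404,340 = 2,271,450
volume = 48,100 + 10,700 + 45,100 + 29,300 = 133,200 L
S = 2,271,450 / 133,200 = 17.0529 g/kg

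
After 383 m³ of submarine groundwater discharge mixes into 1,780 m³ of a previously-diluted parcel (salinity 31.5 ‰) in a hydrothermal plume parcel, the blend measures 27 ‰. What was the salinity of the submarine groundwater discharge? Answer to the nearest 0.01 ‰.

Salt balance: 1,780×31.5 + 383×S = 2,163×27
56,070 + 383·S = 58,401
S = (58,401 − 56,070) / 383 = 6.0862 ‰

6.09 ‰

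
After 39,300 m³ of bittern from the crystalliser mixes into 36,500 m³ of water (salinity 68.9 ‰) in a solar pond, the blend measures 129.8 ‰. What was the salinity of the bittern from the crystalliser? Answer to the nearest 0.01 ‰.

186.36 ‰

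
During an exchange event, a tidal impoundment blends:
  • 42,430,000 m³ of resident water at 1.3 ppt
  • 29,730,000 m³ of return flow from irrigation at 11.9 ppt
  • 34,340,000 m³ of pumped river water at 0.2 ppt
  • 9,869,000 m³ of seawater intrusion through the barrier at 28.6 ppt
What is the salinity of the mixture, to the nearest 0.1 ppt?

Weighted by volume,
salt = 42,430,000×1.3 + 29,730,000×11.9 + 34,340,000×0.2 + 9,869,000×28.6 = 55,159,000 + 353,787,000 + 6,868,000 + 282,253,400 = 698,067,400
volume = 42,430,000 + 29,730,000 + 34,340,000 + 9,869,000 = 116,369,000 m³
S = 698,067,400 / 116,369,000 = 5.999 ppt

6.0 ppt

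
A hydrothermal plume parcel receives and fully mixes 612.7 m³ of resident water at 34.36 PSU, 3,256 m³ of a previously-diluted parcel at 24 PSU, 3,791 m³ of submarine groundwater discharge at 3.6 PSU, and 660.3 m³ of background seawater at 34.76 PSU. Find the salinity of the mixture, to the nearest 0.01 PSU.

Salt balance:
salt = 612.7×34.36 + 3,256×24 + 3,791×3.6 + 660.3×34.76 = 21,052.372 + 78,144 + 13,647.6 + 22,952.028 = 135,796
volume = 612.7 + 3,256 + 3,791 + 660.3 = 8,320 m³
S = 135,796 / 8,320 = 16.3216 PSU

16.32 PSU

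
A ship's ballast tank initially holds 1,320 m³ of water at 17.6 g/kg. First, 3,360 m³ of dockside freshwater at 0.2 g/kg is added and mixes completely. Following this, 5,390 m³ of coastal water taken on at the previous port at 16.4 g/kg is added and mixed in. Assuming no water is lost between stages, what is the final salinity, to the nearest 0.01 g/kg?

Total salt / total volume:
Initial salt = 1,320×17.6 = 23,232
After stage 1: salt = 23,232 + 3,360×0.2 = 23,904; volume = 4,680 m³; S = 5.108 g/kg
After stage 2: salt = 23,904 + 5,390×16.4 = 112,300; volume = 10,070 m³
S = 112,300 / 10,070 = 11.1519 g/kg

11.15 g/kg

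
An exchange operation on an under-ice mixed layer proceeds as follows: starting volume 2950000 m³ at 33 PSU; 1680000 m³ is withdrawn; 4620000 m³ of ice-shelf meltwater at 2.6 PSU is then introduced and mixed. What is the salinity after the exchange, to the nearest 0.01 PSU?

Remaining after removal: 1,270,000 m³ at 33 PSU (salt = 41,910,000)
After addition: salt = 41,910,000 + 4,620,000×2.6 = 53,922,000; volume = 5,890,000 m³
S = 53,922,000 / 5,890,000 = 9.1548 PSU

9.15 PSU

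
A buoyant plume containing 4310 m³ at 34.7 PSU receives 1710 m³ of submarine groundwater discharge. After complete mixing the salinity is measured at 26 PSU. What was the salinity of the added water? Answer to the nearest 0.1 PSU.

Salt balance: 4,310×34.7 + 1,710×S = 6,020×26
149,557 + 1,710·S = 156,520
S = (156,520 − 149,557) / 1,710 = 4.0719 PSU

4.1 PSU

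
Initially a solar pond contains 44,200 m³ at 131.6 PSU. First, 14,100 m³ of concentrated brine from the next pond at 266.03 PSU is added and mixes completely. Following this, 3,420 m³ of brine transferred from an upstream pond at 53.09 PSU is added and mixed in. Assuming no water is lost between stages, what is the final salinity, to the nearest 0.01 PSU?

Mass of salt is conserved:
Initial salt = 44,200×131.6 = 5,816,720
After stage 1: salt = 5,816,720 + 14,100×266.03 = 9,567,743; volume = 58,300 m³; S = 164.112 PSU
After stage 2: salt = 9,567,743 + 3,420×53.09 = 9,749,310.8; volume = 61,720 m³
S = 9,749,310.8 / 61,720 = 157.9603 PSU

157.96 PSU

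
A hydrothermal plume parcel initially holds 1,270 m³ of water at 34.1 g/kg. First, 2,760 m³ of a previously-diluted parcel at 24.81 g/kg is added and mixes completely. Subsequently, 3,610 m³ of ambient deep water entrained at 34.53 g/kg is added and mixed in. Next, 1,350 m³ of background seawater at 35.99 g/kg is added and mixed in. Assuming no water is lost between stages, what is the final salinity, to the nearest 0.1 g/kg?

31.7 g/kg

Mass of salt is conserved:
Initial salt = 1,270×34.1 = 43,307
After stage 1: salt = 43,307 + 2,760×24.81 = 111,782.6; volume = 4,030 m³; S = 27.738 g/kg
After stage 2: salt = 111,782.6 + 3,610×34.53 = 236,435.9; volume = 7,640 m³; S = 30.947 g/kg
After stage 3: salt = 236,435.9 + 1,350×35.99 = 285,022.4; volume = 8,990 m³
S = 285,022.4 / 8,990 = 31.7044 g/kg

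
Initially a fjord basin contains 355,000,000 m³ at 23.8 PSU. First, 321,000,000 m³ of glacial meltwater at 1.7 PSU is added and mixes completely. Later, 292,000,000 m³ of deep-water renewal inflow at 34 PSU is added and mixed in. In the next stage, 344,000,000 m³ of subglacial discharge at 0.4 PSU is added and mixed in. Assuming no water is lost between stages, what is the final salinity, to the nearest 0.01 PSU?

Mass of salt is conserved:
Initial salt = 355,000,000×23.8 = 8,449,000,000
After stage 1: salt = 8,449,000,000 + 321,000,000×1.7 = 8,994,700,000; volume = 676,000,000 m³; S = 13.306 PSU
After stage 2: salt = 8,994,700,000 + 292,000,000×34 = 18,922,700,000; volume = 968,000,000 m³; S = 19.548 PSU
After stage 3: salt = 18,922,700,000 + 344,000,000×0.4 = 19,060,300,000; volume = 1,312,000,000 m³
S = 19,060,300,000 / 1,312,000,000 = 14.5277 PSU

14.53 PSU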